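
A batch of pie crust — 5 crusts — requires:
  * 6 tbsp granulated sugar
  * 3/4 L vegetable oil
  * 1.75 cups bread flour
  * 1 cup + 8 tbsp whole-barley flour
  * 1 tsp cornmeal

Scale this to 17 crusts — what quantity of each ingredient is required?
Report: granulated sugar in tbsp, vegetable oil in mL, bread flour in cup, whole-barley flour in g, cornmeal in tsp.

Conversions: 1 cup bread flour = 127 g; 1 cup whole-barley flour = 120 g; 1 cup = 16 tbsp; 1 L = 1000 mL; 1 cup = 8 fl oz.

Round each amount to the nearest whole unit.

Scaling factor: 17/5 = 3.4.
granulated sugar: 6 tbsp × 17/5 ≈ 20 tbsp
vegetable oil: 0.75 L × 17/5 × 1000 mL/L = 2550 mL
bread flour: 1.75 cup × 17/5 ≈ 6 cup
whole-barley flour: (1 cup + 8 tbsp = 1.5 cup) × 17/5 × 120 g/cup = 612 g
cornmeal: 1 tsp × 17/5 ≈ 3 tsp

granulated sugar: 20 tbsp; vegetable oil: 2550 mL; bread flour: 6 cup; whole-barley flour: 612 g; cornmeal: 3 tsp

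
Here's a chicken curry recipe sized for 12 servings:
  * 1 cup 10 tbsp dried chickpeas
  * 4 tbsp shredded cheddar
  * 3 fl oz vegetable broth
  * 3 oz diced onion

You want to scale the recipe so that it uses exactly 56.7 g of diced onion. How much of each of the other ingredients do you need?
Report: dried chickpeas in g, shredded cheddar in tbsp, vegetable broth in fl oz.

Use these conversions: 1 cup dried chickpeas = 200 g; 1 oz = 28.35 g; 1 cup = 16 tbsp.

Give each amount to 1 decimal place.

dried chickpeas: 216.7 g; shredded cheddar: 2.7 tbsp; vegetable broth: 2.0 fl oz

The original recipe has 85.05 g of diced onion, so the scaling factor is 56.7 ÷ 85.05 = 2/3.
dried chickpeas: (1 cup + 10 tbsp = 1.625 cup) × 2/3 × 200 g/cup ≈ 216.7 g
shredded cheddar: 4 tbsp × 2/3 ≈ 2.7 tbsp
vegetable broth: 3 fl oz × 2/3 = 2.0 fl oz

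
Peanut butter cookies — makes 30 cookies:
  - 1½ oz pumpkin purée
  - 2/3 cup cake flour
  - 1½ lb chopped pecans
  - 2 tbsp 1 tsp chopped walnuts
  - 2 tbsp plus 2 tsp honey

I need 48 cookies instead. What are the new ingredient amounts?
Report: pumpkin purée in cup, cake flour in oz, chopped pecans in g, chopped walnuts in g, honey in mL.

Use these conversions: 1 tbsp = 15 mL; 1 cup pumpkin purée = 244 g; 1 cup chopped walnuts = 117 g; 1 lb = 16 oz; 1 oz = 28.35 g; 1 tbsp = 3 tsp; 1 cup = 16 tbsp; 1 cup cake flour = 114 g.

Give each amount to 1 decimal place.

Scaling factor: 48/30 = 8/5 = 1.6.
pumpkin purée: 1.5 oz × 8/5 × 28.35 g/oz ÷ 244 g/cup ≈ 0.3 cup
cake flour: 2/3 cup × 8/5 × 114 g/cup ÷ 28.35 g/oz ≈ 4.3 oz
chopped pecans: 1.5 lb × 8/5 × 16 oz/lb × 28.35 g/oz ≈ 1088.6 g
chopped walnuts: (2 tbsp + 1 tsp = 7/3 tbsp) × 8/5 ÷ 16 tbsp/cup × 117 g/cup = 27.3 g
honey: (2 tbsp + 2 tsp = 8/3 tbsp) × 8/5 × 15 mL/tbsp = 64.0 mL

pumpkin purée: 0.3 cup; cake flour: 4.3 oz; chopped pecans: 1088.6 g; chopped walnuts: 27.3 g; honey: 64.0 mL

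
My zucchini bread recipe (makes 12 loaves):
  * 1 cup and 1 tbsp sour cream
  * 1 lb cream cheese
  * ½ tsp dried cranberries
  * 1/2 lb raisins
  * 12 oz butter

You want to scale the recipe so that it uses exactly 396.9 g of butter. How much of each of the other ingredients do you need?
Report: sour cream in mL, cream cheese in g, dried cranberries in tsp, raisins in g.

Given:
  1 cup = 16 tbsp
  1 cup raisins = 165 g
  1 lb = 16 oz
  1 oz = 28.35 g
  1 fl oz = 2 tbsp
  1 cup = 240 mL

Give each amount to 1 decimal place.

sour cream: 297.5 mL; cream cheese: 529.2 g; dried cranberries: 0.6 tsp; raisins: 264.6 g

The original recipe has 340.2 g of butter, so the scaling factor is 396.9 ÷ 340.2 = 7/6.
sour cream: (1 cup + 1 tbsp = 1.0625 cup) × 7/6 × 240 mL/cup = 297.5 mL
cream cheese: 1 lb × 7/6 × 16 oz/lb × 28.35 g/oz = 529.2 g
dried cranberries: 0.5 tsp × 7/6 ≈ 0.6 tsp
raisins: 0.5 lb × 7/6 × 16 oz/lb × 28.35 g/oz = 264.6 g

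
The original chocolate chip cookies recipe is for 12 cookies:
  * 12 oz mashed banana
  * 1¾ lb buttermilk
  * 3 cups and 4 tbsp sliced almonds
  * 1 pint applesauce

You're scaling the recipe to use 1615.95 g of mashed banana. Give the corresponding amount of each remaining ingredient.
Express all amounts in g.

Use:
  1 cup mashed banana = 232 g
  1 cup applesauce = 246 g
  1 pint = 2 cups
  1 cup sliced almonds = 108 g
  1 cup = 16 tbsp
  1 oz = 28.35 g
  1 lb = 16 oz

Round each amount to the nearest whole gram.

The original recipe has 340.2 g of mashed banana, so the scaling factor is 1615.95 ÷ 340.2 = 19/4 = 4.75.
buttermilk: 1.75 lb × 19/4 × 16 oz/lb × 28.35 g/oz ≈ 3771 g
sliced almonds: (3 cup + 4 tbsp = 3.25 cup) × 19/4 × 108 g/cup ≈ 1667 g
applesauce: 1 pint × 19/4 × 2 cup/pint × 246 g/cup = 2337 g

buttermilk: 3771 g; sliced almonds: 1667 g; applesauce: 2337 g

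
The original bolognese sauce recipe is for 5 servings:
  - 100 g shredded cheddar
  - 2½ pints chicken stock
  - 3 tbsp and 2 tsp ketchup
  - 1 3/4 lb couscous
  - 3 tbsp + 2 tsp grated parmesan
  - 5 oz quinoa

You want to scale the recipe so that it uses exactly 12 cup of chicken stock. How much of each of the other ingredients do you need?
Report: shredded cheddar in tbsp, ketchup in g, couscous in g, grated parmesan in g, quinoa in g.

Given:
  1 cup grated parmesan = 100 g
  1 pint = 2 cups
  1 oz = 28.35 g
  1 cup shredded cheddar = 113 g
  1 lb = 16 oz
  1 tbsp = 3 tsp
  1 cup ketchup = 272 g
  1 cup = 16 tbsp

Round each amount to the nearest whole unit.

The original recipe has 5 cup of chicken stock, so the scaling factor is 12 ÷ 5 = 12/5 = 2.4.
shredded cheddar: 100 g × 12/5 ÷ 113 g/cup × 16 tbsp/cup ≈ 34 tbsp
ketchup: (3 tbsp + 2 tsp = 11/3 tbsp) × 12/5 ÷ 16 tbsp/cup × 272 g/cup ≈ 150 g
couscous: 1.75 lb × 12/5 × 16 oz/lb × 28.35 g/oz ≈ 1905 g
grated parmesan: (3 tbsp + 2 tsp = 11/3 tbsp) × 12/5 ÷ 16 tbsp/cup × 100 g/cup = 55 g
quinoa: 5 oz × 12/5 × 28.35 g/oz ≈ 340 g

shredded cheddar: 34 tbsp; ketchup: 150 g; couscous: 1905 g; grated parmesan: 55 g; quinoa: 340 g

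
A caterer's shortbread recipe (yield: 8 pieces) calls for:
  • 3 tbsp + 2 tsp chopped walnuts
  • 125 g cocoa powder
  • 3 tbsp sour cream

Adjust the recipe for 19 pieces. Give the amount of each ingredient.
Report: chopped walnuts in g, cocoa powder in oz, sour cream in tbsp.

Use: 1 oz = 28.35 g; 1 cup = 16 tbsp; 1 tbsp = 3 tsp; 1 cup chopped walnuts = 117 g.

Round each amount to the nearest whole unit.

chopped walnuts: 64 g; cocoa powder: 10 oz; sour cream: 7 tbsp

Scaling factor: 19/8 = 2.375.
chopped walnuts: (3 tbsp + 2 tsp = 11/3 tbsp) × 19/8 ÷ 16 tbsp/cup × 117 g/cup ≈ 64 g
cocoa powder: 125 g × 19/8 ÷ 28.35 g/oz ≈ 10 oz
sour cream: 3 tbsp × 19/8 ≈ 7 tbsp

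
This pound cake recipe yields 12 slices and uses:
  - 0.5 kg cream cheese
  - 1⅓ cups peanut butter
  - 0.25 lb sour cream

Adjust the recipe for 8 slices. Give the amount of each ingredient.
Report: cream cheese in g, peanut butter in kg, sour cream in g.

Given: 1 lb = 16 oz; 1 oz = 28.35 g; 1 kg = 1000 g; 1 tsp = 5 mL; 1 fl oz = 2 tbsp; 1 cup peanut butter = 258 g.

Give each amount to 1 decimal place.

Scaling factor: 8/12 = 2/3.
cream cheese: 0.5 kg × 2/3 × 1000 g/kg ≈ 333.3 g
peanut butter: 4/3 cup × 2/3 × 258 g/cup ÷ 1000 g/kg ≈ 0.2 kg
sour cream: 0.25 lb × 2/3 × 16 oz/lb × 28.35 g/oz = 75.6 g

cream cheese: 333.3 g; peanut butter: 0.2 kg; sour cream: 75.6 g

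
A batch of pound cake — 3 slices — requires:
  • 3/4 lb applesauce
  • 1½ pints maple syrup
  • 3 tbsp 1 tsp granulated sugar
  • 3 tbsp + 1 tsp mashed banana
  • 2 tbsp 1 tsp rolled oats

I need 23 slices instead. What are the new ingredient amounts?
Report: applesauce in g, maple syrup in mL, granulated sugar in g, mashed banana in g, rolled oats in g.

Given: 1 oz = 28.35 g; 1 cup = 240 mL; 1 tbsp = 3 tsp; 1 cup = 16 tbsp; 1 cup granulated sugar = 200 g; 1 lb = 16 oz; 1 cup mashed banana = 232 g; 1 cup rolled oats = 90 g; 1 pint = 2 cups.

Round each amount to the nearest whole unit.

applesauce: 2608 g; maple syrup: 5520 mL; granulated sugar: 319 g; mashed banana: 371 g; rolled oats: 101 g

Scaling factor: 23/3.
applesauce: 0.75 lb × 23/3 × 16 oz/lb × 28.35 g/oz ≈ 2608 g
maple syrup: 1.5 pint × 23/3 × 2 cup/pint × 240 mL/cup = 5520 mL
granulated sugar: (3 tbsp + 1 tsp = 10/3 tbsp) × 23/3 ÷ 16 tbsp/cup × 200 g/cup ≈ 319 g
mashed banana: (3 tbsp + 1 tsp = 10/3 tbsp) × 23/3 ÷ 16 tbsp/cup × 232 g/cup ≈ 371 g
rolled oats: (2 tbsp + 1 tsp = 7/3 tbsp) × 23/3 ÷ 16 tbsp/cup × 90 g/cup ≈ 101 g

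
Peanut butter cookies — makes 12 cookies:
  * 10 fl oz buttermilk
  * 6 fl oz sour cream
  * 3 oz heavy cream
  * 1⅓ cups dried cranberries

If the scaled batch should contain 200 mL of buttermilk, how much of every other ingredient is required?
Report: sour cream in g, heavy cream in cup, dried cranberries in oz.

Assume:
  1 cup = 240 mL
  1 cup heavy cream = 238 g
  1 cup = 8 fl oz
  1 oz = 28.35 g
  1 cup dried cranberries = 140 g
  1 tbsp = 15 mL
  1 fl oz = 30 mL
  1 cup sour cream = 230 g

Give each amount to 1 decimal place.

sour cream: 115.0 g; heavy cream: 0.2 cup; dried cranberries: 4.4 oz

The original recipe has 300 mL of buttermilk, so the scaling factor is 200 ÷ 300 = 2/3.
sour cream: 6 fl oz × 2/3 ÷ 8 fl oz/cup × 230 g/cup = 115.0 g
heavy cream: 3 oz × 2/3 × 28.35 g/oz ÷ 238 g/cup ≈ 0.2 cup
dried cranberries: 4/3 cup × 2/3 × 140 g/cup ÷ 28.35 g/oz ≈ 4.4 oz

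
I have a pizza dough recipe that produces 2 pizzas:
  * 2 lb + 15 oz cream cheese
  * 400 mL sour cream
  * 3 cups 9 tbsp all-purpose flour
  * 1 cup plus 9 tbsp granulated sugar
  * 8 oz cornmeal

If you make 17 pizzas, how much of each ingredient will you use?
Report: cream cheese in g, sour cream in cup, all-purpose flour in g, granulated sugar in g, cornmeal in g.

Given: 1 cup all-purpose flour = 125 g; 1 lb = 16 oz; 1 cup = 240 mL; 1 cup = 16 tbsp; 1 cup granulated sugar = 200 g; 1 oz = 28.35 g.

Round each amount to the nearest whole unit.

cream cheese: 11326 g; sour cream: 14 cup; all-purpose flour: 3785 g; granulated sugar: 2656 g; cornmeal: 1928 g

Scaling factor: 17/2 = 8.5.
cream cheese: (2 lb + 15 oz = 2.9375 lb) × 17/2 × 16 oz/lb × 28.35 g/oz ≈ 11326 g
sour cream: 400 mL × 17/2 ÷ 240 mL/cup ≈ 14 cup
all-purpose flour: (3 cup + 9 tbsp = 3.5625 cup) × 17/2 × 125 g/cup ≈ 3785 g
granulated sugar: (1 cup + 9 tbsp = 1.5625 cup) × 17/2 × 200 g/cup ≈ 2656 g
cornmeal: 8 oz × 17/2 × 28.35 g/oz ≈ 1928 g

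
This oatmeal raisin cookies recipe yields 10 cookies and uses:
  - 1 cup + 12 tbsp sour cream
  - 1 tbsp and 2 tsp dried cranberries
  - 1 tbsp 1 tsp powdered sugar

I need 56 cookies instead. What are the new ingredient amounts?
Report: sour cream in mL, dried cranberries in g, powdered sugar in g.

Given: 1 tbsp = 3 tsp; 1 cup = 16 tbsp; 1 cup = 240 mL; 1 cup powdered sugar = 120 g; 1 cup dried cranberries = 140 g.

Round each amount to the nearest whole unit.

sour cream: 2352 mL; dried cranberries: 82 g; powdered sugar: 56 g

Scaling factor: 56/10 = 28/5 = 5.6.
sour cream: (1 cup + 12 tbsp = 1.75 cup) × 28/5 × 240 mL/cup = 2352 mL
dried cranberries: (1 tbsp + 2 tsp = 5/3 tbsp) × 28/5 ÷ 16 tbsp/cup × 140 g/cup ≈ 82 g
powdered sugar: (1 tbsp + 1 tsp = 4/3 tbsp) × 28/5 ÷ 16 tbsp/cup × 120 g/cup = 56 g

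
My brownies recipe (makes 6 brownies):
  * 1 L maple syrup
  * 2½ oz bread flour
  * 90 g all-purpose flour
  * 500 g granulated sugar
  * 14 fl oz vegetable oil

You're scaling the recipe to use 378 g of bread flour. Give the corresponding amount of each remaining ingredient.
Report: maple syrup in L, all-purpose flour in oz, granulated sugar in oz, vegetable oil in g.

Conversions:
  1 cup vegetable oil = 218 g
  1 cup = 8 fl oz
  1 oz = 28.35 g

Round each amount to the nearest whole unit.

maple syrup: 5 L; all-purpose flour: 17 oz; granulated sugar: 94 oz; vegetable oil: 2035 g

The original recipe has 70.875 g of bread flour, so the scaling factor is 378 ÷ 70.875 = 16/3.
maple syrup: 1 L × 16/3 ≈ 5 L
all-purpose flour: 90 g × 16/3 ÷ 28.35 g/oz ≈ 17 oz
granulated sugar: 500 g × 16/3 ÷ 28.35 g/oz ≈ 94 oz
vegetable oil: 14 fl oz × 16/3 ÷ 8 fl oz/cup × 218 g/cup ≈ 2035 g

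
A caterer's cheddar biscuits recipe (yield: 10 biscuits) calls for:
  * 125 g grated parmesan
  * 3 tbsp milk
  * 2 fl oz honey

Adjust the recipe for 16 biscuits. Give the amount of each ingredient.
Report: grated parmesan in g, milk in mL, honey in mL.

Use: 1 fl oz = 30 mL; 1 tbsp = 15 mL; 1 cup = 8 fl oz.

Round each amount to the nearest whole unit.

Scaling factor: 16/10 = 8/5 = 1.6.
grated parmesan: 125 g × 8/5 = 200 g
milk: 3 tbsp × 8/5 × 15 mL/tbsp = 72 mL
honey: 2 fl oz × 8/5 × 30 mL/fl oz = 96 mL

grated parmesan: 200 g; milk: 72 mL; honey: 96 mL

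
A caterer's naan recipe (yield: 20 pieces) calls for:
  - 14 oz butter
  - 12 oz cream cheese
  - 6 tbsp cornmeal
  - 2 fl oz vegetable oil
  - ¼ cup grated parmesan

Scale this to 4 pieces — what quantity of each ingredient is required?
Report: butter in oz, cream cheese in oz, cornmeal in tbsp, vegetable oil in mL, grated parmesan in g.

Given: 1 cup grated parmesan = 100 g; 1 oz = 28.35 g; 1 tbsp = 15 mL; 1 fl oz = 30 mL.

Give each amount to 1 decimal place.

butter: 2.8 oz; cream cheese: 2.4 oz; cornmeal: 1.2 tbsp; vegetable oil: 12.0 mL; grated parmesan: 5.0 g

Scaling factor: 4/20 = 1/5 = 0.2.
butter: 14 oz × 1/5 = 2.8 oz
cream cheese: 12 oz × 1/5 = 2.4 oz
cornmeal: 6 tbsp × 1/5 = 1.2 tbsp
vegetable oil: 2 fl oz × 1/5 × 30 mL/fl oz = 12.0 mL
grated parmesan: 0.25 cup × 1/5 × 100 g/cup = 5.0 g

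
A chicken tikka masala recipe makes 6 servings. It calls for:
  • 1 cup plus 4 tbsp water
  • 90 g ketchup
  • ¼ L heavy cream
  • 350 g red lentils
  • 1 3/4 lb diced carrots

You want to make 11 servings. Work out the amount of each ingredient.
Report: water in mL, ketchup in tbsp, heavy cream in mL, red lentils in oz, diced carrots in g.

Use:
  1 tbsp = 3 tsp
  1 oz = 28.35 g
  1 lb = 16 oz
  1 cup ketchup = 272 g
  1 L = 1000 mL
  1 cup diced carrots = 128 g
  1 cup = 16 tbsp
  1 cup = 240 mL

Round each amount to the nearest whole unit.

Scaling factor: 11/6.
water: (1 cup + 4 tbsp = 1.25 cup) × 11/6 × 240 mL/cup = 550 mL
ketchup: 90 g × 11/6 ÷ 272 g/cup × 16 tbsp/cup ≈ 10 tbsp
heavy cream: 0.25 L × 11/6 × 1000 mL/L ≈ 458 mL
red lentils: 350 g × 11/6 ÷ 28.35 g/oz ≈ 23 oz
diced carrots: 1.75 lb × 11/6 × 16 oz/lb × 28.35 g/oz ≈ 1455 g

water: 550 mL; ketchup: 10 tbsp; heavy cream: 458 mL; red lentils: 23 oz; diced carrots: 1455 g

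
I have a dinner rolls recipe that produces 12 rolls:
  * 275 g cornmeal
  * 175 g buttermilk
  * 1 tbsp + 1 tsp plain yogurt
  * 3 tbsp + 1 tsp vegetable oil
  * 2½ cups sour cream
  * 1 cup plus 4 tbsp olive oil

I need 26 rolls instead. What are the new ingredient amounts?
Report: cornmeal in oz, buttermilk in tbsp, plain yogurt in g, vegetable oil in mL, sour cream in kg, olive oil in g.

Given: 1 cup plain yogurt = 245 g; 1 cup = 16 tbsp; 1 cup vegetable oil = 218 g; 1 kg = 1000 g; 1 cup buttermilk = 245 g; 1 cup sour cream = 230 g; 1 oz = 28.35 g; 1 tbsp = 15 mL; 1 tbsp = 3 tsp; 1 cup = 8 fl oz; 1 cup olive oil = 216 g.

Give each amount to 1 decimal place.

cornmeal: 21.0 oz; buttermilk: 24.8 tbsp; plain yogurt: 44.2 g; vegetable oil: 108.3 mL; sour cream: 1.2 kg; olive oil: 585.0 g

Scaling factor: 26/12 = 13/6.
cornmeal: 275 g × 13/6 ÷ 28.35 g/oz ≈ 21.0 oz
buttermilk: 175 g × 13/6 ÷ 245 g/cup × 16 tbsp/cup ≈ 24.8 tbsp
plain yogurt: (1 tbsp + 1 tsp = 4/3 tbsp) × 13/6 ÷ 16 tbsp/cup × 245 g/cup ≈ 44.2 g
vegetable oil: (3 tbsp + 1 tsp = 10/3 tbsp) × 13/6 × 15 mL/tbsp ≈ 108.3 mL
sour cream: 2.5 cup × 13/6 × 230 g/cup ÷ 1000 g/kg ≈ 1.2 kg
olive oil: (1 cup + 4 tbsp = 1.25 cup) × 13/6 × 216 g/cup = 585.0 g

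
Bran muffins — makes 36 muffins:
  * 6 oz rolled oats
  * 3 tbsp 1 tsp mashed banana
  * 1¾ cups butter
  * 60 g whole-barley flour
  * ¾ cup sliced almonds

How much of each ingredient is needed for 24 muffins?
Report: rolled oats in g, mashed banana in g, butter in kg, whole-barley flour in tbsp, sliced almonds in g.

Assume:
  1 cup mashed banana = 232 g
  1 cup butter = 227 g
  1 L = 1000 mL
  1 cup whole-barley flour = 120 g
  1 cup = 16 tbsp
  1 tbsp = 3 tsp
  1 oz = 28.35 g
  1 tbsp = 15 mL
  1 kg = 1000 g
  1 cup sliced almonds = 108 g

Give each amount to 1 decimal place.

Scaling factor: 24/36 = 2/3.
rolled oats: 6 oz × 2/3 × 28.35 g/oz = 113.4 g
mashed banana: (3 tbsp + 1 tsp = 10/3 tbsp) × 2/3 ÷ 16 tbsp/cup × 232 g/cup ≈ 32.2 g
butter: 1.75 cup × 2/3 × 227 g/cup ÷ 1000 g/kg ≈ 0.3 kg
whole-barley flour: 60 g × 2/3 ÷ 120 g/cup × 16 tbsp/cup ≈ 5.3 tbsp
sliced almonds: 0.75 cup × 2/3 × 108 g/cup = 54.0 g

rolled oats: 113.4 g; mashed banana: 32.2 g; butter: 0.3 kg; whole-barley flour: 5.3 tbsp; sliced almonds: 54.0 g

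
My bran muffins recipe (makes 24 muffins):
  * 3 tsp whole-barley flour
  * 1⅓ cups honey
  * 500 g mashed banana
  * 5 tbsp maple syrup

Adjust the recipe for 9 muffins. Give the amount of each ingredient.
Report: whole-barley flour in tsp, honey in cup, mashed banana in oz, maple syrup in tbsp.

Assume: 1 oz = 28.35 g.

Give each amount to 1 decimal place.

whole-barley flour: 1.1 tsp; honey: 0.5 cup; mashed banana: 6.6 oz; maple syrup: 1.9 tbsp

Scaling factor: 9/24 = 3/8 = 0.375.
whole-barley flour: 3 tsp × 3/8 ≈ 1.1 tsp
honey: 4/3 cup × 3/8 = 0.5 cup
mashed banana: 500 g × 3/8 ÷ 28.35 g/oz ≈ 6.6 oz
maple syrup: 5 tbsp × 3/8 ≈ 1.9 tbsp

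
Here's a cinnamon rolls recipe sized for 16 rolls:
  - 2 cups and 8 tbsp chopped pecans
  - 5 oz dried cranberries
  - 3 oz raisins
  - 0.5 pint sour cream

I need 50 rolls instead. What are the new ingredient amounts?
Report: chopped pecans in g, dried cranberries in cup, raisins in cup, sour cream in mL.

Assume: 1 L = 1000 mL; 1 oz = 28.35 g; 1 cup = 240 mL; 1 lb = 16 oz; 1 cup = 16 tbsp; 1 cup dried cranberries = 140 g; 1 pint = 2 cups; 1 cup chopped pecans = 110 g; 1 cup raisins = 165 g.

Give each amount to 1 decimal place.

chopped pecans: 859.4 g; dried cranberries: 3.2 cup; raisins: 1.6 cup; sour cream: 750.0 mL

Scaling factor: 50/16 = 25/8 = 3.125.
chopped pecans: (2 cup + 8 tbsp = 2.5 cup) × 25/8 × 110 g/cup ≈ 859.4 g
dried cranberries: 5 oz × 25/8 × 28.35 g/oz ÷ 140 g/cup ≈ 3.2 cup
raisins: 3 oz × 25/8 × 28.35 g/oz ÷ 165 g/cup ≈ 1.6 cup
sour cream: 0.5 pint × 25/8 × 2 cup/pint × 240 mL/cup = 750.0 mL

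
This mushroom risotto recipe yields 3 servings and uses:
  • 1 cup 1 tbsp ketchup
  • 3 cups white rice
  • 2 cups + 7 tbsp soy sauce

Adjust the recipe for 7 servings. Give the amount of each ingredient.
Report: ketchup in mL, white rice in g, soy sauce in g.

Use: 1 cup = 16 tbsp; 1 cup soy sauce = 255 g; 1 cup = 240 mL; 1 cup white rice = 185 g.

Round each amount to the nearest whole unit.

Scaling factor: 7/3.
ketchup: (1 cup + 1 tbsp = 1.0625 cup) × 7/3 × 240 mL/cup = 595 mL
white rice: 3 cup × 7/3 × 185 g/cup = 1295 g
soy sauce: (2 cup + 7 tbsp = 2.4375 cup) × 7/3 × 255 g/cup ≈ 1450 g

ketchup: 595 mL; white rice: 1295 g; soy sauce: 1450 g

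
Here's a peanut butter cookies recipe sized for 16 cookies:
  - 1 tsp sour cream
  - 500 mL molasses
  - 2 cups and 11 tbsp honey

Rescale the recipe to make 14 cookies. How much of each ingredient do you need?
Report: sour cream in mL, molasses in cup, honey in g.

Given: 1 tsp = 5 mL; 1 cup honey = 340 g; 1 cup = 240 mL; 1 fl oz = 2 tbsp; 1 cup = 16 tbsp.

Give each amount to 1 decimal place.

Scaling factor: 14/16 = 7/8 = 0.875.
sour cream: 1 tsp × 7/8 × 5 mL/tsp ≈ 4.4 mL
molasses: 500 mL × 7/8 ÷ 240 mL/cup ≈ 1.8 cup
honey: (2 cup + 11 tbsp = 2.6875 cup) × 7/8 × 340 g/cup ≈ 799.5 g

sour cream: 4.4 mL; molasses: 1.8 cup; honey: 799.5 g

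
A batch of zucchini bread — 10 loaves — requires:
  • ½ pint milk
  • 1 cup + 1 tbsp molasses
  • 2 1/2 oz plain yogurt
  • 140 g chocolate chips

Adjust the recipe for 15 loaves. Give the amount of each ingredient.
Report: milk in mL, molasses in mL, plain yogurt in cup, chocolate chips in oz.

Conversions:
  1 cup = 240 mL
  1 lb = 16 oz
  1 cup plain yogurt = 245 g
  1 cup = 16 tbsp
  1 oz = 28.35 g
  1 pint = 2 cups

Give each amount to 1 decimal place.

Scaling factor: 15/10 = 3/2 = 1.5.
milk: 0.5 pint × 3/2 × 2 cup/pint × 240 mL/cup = 360.0 mL
molasses: (1 cup + 1 tbsp = 1.0625 cup) × 3/2 × 240 mL/cup = 382.5 mL
plain yogurt: 2.5 oz × 3/2 × 28.35 g/oz ÷ 245 g/cup ≈ 0.4 cup
chocolate chips: 140 g × 3/2 ÷ 28.35 g/oz ≈ 7.4 oz

milk: 360.0 mL; molasses: 382.5 mL; plain yogurt: 0.4 cup; chocolate chips: 7.4 oz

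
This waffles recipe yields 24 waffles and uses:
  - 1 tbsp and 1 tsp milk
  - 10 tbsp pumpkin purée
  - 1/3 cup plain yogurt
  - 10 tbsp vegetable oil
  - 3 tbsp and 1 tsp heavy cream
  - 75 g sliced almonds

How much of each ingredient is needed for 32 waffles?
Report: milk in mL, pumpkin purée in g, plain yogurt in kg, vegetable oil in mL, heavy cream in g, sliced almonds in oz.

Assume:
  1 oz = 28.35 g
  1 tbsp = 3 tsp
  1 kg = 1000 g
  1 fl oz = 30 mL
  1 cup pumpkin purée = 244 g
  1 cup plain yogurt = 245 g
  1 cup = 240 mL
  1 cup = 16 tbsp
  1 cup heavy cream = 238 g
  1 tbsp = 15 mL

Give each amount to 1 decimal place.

Scaling factor: 32/24 = 4/3.
milk: (1 tbsp + 1 tsp = 4/3 tbsp) × 4/3 × 15 mL/tbsp ≈ 26.7 mL
pumpkin purée: 10 tbsp × 4/3 ÷ 16 tbsp/cup × 244 g/cup ≈ 203.3 g
plain yogurt: 1/3 cup × 4/3 × 245 g/cup ÷ 1000 g/kg ≈ 0.1 kg
vegetable oil: 10 tbsp × 4/3 × 15 mL/tbsp = 200.0 mL
heavy cream: (3 tbsp + 1 tsp = 10/3 tbsp) × 4/3 ÷ 16 tbsp/cup × 238 g/cup ≈ 66.1 g
sliced almonds: 75 g × 4/3 ÷ 28.35 g/oz ≈ 3.5 oz

milk: 26.7 mL; pumpkin purée: 203.3 g; plain yogurt: 0.1 kg; vegetable oil: 200.0 mL; heavy cream: 66.1 g; sliced almonds: 3.5 oz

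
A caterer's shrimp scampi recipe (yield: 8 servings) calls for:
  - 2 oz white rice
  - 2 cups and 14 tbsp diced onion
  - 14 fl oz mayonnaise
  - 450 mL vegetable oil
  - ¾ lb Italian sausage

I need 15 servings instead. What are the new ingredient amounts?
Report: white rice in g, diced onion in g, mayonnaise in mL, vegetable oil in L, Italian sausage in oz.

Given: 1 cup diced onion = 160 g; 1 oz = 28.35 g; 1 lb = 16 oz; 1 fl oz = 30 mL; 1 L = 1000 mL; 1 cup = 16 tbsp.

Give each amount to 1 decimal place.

Scaling factor: 15/8 = 1.875.
white rice: 2 oz × 15/8 × 28.35 g/oz ≈ 106.3 g
diced onion: (2 cup + 14 tbsp = 2.875 cup) × 15/8 × 160 g/cup = 862.5 g
mayonnaise: 14 fl oz × 15/8 × 30 mL/fl oz = 787.5 mL
vegetable oil: 450 mL × 15/8 ÷ 1000 mL/L ≈ 0.8 L
Italian sausage: 0.75 lb × 15/8 × 16 oz/lb = 22.5 oz

white rice: 106.3 g; diced onion: 862.5 g; mayonnaise: 787.5 mL; vegetable oil: 0.8 L; Italian sausage: 22.5 oz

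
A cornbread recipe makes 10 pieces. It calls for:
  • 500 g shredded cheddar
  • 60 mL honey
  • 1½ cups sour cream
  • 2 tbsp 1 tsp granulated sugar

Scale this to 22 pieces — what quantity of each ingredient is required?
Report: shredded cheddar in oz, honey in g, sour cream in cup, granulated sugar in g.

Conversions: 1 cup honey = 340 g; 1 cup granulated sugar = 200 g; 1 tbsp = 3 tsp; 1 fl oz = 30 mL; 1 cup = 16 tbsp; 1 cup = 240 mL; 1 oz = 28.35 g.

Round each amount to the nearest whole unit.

Scaling factor: 22/10 = 11/5 = 2.2.
shredded cheddar: 500 g × 11/5 ÷ 28.35 g/oz ≈ 39 oz
honey: 60 mL × 11/5 ÷ 240 mL/cup × 340 g/cup = 187 g
sour cream: 1.5 cup × 11/5 ≈ 3 cup
granulated sugar: (2 tbsp + 1 tsp = 7/3 tbsp) × 11/5 ÷ 16 tbsp/cup × 200 g/cup ≈ 64 g

shredded cheddar: 39 oz; honey: 187 g; sour cream: 3 cup; granulated sugar: 64 g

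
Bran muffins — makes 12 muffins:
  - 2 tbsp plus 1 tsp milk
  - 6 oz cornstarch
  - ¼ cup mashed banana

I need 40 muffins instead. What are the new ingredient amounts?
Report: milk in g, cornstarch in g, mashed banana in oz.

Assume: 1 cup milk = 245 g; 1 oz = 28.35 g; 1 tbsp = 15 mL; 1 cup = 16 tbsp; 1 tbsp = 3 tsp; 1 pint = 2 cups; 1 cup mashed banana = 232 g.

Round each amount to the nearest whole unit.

milk: 119 g; cornstarch: 567 g; mashed banana: 7 oz

Scaling factor: 40/12 = 10/3.
milk: (2 tbsp + 1 tsp = 7/3 tbsp) × 10/3 ÷ 16 tbsp/cup × 245 g/cup ≈ 119 g
cornstarch: 6 oz × 10/3 × 28.35 g/oz = 567 g
mashed banana: 0.25 cup × 10/3 × 232 g/cup ÷ 28.35 g/oz ≈ 7 oz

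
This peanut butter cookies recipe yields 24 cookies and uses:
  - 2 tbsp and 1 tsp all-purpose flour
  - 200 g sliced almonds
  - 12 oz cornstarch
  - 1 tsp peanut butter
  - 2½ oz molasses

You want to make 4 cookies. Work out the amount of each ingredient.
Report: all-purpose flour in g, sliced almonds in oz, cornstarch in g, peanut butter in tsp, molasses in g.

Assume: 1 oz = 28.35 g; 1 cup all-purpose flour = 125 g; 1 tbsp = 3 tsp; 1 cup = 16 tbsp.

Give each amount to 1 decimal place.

Scaling factor: 4/24 = 1/6.
all-purpose flour: (2 tbsp + 1 tsp = 7/3 tbsp) × 1/6 ÷ 16 tbsp/cup × 125 g/cup ≈ 3.0 g
sliced almonds: 200 g × 1/6 ÷ 28.35 g/oz ≈ 1.2 oz
cornstarch: 12 oz × 1/6 × 28.35 g/oz = 56.7 g
peanut butter: 1 tsp × 1/6 ≈ 0.2 tsp
molasses: 2.5 oz × 1/6 × 28.35 g/oz ≈ 11.8 g

all-purpose flour: 3.0 g; sliced almonds: 1.2 oz; cornstarch: 56.7 g; peanut butter: 0.2 tsp; molasses: 11.8 g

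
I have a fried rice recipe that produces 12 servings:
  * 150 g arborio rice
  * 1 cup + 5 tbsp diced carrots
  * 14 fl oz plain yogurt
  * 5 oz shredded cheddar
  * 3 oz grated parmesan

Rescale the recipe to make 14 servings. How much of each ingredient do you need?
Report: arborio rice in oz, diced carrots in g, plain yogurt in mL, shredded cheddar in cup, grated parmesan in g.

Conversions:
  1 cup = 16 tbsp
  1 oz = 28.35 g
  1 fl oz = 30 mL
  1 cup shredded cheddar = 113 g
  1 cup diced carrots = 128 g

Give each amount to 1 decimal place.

arborio rice: 6.2 oz; diced carrots: 196.0 g; plain yogurt: 490.0 mL; shredded cheddar: 1.5 cup; grated parmesan: 99.2 g

Scaling factor: 14/12 = 7/6.
arborio rice: 150 g × 7/6 ÷ 28.35 g/oz ≈ 6.2 oz
diced carrots: (1 cup + 5 tbsp = 1.3125 cup) × 7/6 × 128 g/cup = 196.0 g
plain yogurt: 14 fl oz × 7/6 × 30 mL/fl oz = 490.0 mL
shredded cheddar: 5 oz × 7/6 × 28.35 g/oz ÷ 113 g/cup ≈ 1.5 cup
grated parmesan: 3 oz × 7/6 × 28.35 g/oz ≈ 99.2 g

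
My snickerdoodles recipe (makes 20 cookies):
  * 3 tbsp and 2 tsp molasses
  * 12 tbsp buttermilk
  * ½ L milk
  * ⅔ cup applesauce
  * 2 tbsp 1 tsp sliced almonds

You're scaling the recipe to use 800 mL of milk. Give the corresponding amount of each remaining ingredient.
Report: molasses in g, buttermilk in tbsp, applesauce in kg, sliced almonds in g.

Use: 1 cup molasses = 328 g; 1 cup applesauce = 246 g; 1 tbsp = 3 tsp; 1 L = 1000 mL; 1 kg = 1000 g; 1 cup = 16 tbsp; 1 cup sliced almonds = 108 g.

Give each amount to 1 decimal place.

The original recipe has 500 mL of milk, so the scaling factor is 800 ÷ 500 = 8/5 = 1.6.
molasses: (3 tbsp + 2 tsp = 11/3 tbsp) × 8/5 ÷ 16 tbsp/cup × 328 g/cup ≈ 120.3 g
buttermilk: 12 tbsp × 8/5 = 19.2 tbsp
applesauce: 2/3 cup × 8/5 × 246 g/cup ÷ 1000 g/kg ≈ 0.3 kg
sliced almonds: (2 tbsp + 1 tsp = 7/3 tbsp) × 8/5 ÷ 16 tbsp/cup × 108 g/cup = 25.2 g

molasses: 120.3 g; buttermilk: 19.2 tbsp; applesauce: 0.3 kg; sliced almonds: 25.2 g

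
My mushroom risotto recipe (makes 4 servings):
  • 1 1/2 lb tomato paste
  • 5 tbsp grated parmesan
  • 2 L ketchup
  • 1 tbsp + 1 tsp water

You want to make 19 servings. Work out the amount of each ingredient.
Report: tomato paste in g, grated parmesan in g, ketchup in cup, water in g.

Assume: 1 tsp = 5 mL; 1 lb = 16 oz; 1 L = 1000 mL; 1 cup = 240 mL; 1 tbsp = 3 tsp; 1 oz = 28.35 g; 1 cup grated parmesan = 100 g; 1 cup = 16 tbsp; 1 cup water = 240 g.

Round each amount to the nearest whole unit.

Scaling factor: 19/4 = 4.75.
tomato paste: 1.5 lb × 19/4 × 16 oz/lb × 28.35 g/oz ≈ 3232 g
grated parmesan: 5 tbsp × 19/4 ÷ 16 tbsp/cup × 100 g/cup ≈ 148 g
ketchup: 2 L × 19/4 × 1000 mL/L ÷ 240 mL/cup ≈ 40 cup
water: (1 tbsp + 1 tsp = 4/3 tbsp) × 19/4 ÷ 16 tbsp/cup × 240 g/cup = 95 g

tomato paste: 3232 g; grated parmesan: 148 g; ketchup: 40 cup; water: 95 g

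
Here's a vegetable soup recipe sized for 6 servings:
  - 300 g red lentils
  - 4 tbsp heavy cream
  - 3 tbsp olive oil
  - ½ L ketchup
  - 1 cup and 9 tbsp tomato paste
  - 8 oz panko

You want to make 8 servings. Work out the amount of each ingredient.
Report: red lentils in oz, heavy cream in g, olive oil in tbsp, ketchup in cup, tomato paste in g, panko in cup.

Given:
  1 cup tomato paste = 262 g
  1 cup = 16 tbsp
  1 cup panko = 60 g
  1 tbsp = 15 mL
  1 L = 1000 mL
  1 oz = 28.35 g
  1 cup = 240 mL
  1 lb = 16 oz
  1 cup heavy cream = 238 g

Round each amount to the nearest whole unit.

Scaling factor: 8/6 = 4/3.
red lentils: 300 g × 4/3 ÷ 28.35 g/oz ≈ 14 oz
heavy cream: 4 tbsp × 4/3 ÷ 16 tbsp/cup × 238 g/cup ≈ 79 g
olive oil: 3 tbsp × 4/3 = 4 tbsp
ketchup: 0.5 L × 4/3 × 1000 mL/L ÷ 240 mL/cup ≈ 3 cup
tomato paste: (1 cup + 9 tbsp = 1.5625 cup) × 4/3 × 262 g/cup ≈ 546 g
panko: 8 oz × 4/3 × 28.35 g/oz ÷ 60 g/cup ≈ 5 cup

red lentils: 14 oz; heavy cream: 79 g; olive oil: 4 tbsp; ketchup: 3 cup; tomato paste: 546 g; panko: 5 cup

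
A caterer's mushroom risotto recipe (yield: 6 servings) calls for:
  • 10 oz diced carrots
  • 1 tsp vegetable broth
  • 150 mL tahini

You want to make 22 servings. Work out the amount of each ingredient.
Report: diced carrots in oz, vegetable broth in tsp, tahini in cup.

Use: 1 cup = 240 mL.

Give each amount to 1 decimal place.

diced carrots: 36.7 oz; vegetable broth: 3.7 tsp; tahini: 2.3 cup

Scaling factor: 22/6 = 11/3.
diced carrots: 10 oz × 11/3 ≈ 36.7 oz
vegetable broth: 1 tsp × 11/3 ≈ 3.7 tsp
tahini: 150 mL × 11/3 ÷ 240 mL/cup ≈ 2.3 cup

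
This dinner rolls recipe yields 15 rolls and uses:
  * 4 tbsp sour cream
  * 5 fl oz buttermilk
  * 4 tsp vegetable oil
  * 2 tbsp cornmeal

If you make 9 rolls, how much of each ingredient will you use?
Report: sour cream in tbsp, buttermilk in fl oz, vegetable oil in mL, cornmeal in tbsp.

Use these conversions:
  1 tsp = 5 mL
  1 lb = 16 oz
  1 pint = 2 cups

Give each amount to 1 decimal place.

Scaling factor: 9/15 = 3/5 = 0.6.
sour cream: 4 tbsp × 3/5 = 2.4 tbsp
buttermilk: 5 fl oz × 3/5 = 3.0 fl oz
vegetable oil: 4 tsp × 3/5 × 5 mL/tsp = 12.0 mL
cornmeal: 2 tbsp × 3/5 = 1.2 tbsp

sour cream: 2.4 tbsp; buttermilk: 3.0 fl oz; vegetable oil: 12.0 mL; cornmeal: 1.2 tbsp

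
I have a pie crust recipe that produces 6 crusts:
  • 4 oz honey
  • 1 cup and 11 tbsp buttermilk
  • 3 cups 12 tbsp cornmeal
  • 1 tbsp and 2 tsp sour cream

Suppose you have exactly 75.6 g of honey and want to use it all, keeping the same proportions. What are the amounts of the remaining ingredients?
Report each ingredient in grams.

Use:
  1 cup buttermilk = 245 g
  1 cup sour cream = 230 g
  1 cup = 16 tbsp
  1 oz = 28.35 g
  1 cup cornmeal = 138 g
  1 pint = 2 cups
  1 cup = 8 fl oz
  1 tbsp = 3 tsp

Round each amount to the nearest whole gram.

buttermilk: 276 g; cornmeal: 345 g; sour cream: 16 g

The original recipe has 113.4 g of honey, so the scaling factor is 75.6 ÷ 113.4 = 2/3.
buttermilk: (1 cup + 11 tbsp = 1.6875 cup) × 2/3 × 245 g/cup ≈ 276 g
cornmeal: (3 cup + 12 tbsp = 3.75 cup) × 2/3 × 138 g/cup = 345 g
sour cream: (1 tbsp + 2 tsp = 5/3 tbsp) × 2/3 ÷ 16 tbsp/cup × 230 g/cup ≈ 16 g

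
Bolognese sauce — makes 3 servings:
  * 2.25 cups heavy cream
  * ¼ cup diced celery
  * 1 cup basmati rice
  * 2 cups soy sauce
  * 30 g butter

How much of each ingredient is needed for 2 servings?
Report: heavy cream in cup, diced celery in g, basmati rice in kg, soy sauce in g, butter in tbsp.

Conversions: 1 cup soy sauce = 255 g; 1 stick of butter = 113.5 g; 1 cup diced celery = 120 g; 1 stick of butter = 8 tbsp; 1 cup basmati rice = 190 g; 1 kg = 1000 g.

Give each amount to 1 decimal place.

Scaling factor: 2/3.
heavy cream: 2.25 cup × 2/3 = 1.5 cup
diced celery: 0.25 cup × 2/3 × 120 g/cup = 20.0 g
basmati rice: 1 cup × 2/3 × 190 g/cup ÷ 1000 g/kg ≈ 0.1 kg
soy sauce: 2 cup × 2/3 × 255 g/cup = 340.0 g
butter: 30 g × 2/3 ÷ 113.5 g/stick × 8 tbsp/stick ≈ 1.4 tbsp

heavy cream: 1.5 cup; diced celery: 20.0 g; basmati rice: 0.1 kg; soy sauce: 340.0 g; butter: 1.4 tbsp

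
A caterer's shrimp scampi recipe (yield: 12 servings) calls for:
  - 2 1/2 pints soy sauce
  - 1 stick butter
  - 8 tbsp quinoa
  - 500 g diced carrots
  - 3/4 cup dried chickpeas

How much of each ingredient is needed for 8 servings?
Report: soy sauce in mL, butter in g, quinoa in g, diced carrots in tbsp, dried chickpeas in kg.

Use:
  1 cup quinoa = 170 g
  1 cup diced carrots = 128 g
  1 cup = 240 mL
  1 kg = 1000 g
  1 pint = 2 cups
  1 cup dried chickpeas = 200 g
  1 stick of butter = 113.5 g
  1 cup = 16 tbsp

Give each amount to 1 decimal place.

Scaling factor: 8/12 = 2/3.
soy sauce: 2.5 pint × 2/3 × 2 cup/pint × 240 mL/cup = 800.0 mL
butter: 1 stick × 2/3 × 113.5 g/stick ≈ 75.7 g
quinoa: 8 tbsp × 2/3 ÷ 16 tbsp/cup × 170 g/cup ≈ 56.7 g
diced carrots: 500 g × 2/3 ÷ 128 g/cup × 16 tbsp/cup ≈ 41.7 tbsp
dried chickpeas: 0.75 cup × 2/3 × 200 g/cup ÷ 1000 g/kg = 0.1 kg

soy sauce: 800.0 mL; butter: 75.7 g; quinoa: 56.7 g; diced carrots: 41.7 tbsp; dried chickpeas: 0.1 kg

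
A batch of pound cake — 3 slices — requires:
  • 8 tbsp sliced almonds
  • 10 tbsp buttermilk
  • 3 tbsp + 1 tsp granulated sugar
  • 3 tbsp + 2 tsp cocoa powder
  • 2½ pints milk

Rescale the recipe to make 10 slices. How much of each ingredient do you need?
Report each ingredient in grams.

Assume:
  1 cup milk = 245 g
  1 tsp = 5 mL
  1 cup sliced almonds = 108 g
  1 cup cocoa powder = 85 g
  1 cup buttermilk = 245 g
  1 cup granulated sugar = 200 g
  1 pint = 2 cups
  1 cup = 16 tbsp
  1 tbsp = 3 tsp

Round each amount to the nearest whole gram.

sliced almonds: 180 g; buttermilk: 510 g; granulated sugar: 139 g; cocoa powder: 65 g; milk: 4083 g

Scaling factor: 10/3.
sliced almonds: 8 tbsp × 10/3 ÷ 16 tbsp/cup × 108 g/cup = 180 g
buttermilk: 10 tbsp × 10/3 ÷ 16 tbsp/cup × 245 g/cup ≈ 510 g
granulated sugar: (3 tbsp + 1 tsp = 10/3 tbsp) × 10/3 ÷ 16 tbsp/cup × 200 g/cup ≈ 139 g
cocoa powder: (3 tbsp + 2 tsp = 11/3 tbsp) × 10/3 ÷ 16 tbsp/cup × 85 g/cup ≈ 65 g
milk: 2.5 pint × 10/3 × 2 cup/pint × 245 g/cup ≈ 4083 g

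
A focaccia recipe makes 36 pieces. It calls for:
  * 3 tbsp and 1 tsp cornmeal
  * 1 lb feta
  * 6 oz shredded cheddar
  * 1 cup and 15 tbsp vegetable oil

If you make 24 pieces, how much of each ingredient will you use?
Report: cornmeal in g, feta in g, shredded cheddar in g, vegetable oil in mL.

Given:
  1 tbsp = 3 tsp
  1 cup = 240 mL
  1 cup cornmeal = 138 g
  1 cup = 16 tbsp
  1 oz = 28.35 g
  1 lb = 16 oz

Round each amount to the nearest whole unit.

Scaling factor: 24/36 = 2/3.
cornmeal: (3 tbsp + 1 tsp = 10/3 tbsp) × 2/3 ÷ 16 tbsp/cup × 138 g/cup ≈ 19 g
feta: 1 lb × 2/3 × 16 oz/lb × 28.35 g/oz ≈ 302 g
shredded cheddar: 6 oz × 2/3 × 28.35 g/oz ≈ 113 g
vegetable oil: (1 cup + 15 tbsp = 1.9375 cup) × 2/3 × 240 mL/cup = 310 mL

cornmeal: 19 g; feta: 302 g; shredded cheddar: 113 g; vegetable oil: 310 mL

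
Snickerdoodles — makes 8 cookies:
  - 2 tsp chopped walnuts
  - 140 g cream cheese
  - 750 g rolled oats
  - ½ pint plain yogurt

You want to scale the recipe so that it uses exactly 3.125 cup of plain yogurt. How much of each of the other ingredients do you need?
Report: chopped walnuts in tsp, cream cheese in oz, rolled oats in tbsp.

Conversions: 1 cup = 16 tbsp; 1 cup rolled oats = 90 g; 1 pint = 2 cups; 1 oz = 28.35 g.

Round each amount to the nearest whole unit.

chopped walnuts: 6 tsp; cream cheese: 15 oz; rolled oats: 417 tbsp

The original recipe has 1 cup of plain yogurt, so the scaling factor is 3.125 ÷ 1 = 25/8 = 3.125.
chopped walnuts: 2 tsp × 25/8 ≈ 6 tsp
cream cheese: 140 g × 25/8 ÷ 28.35 g/oz ≈ 15 oz
rolled oats: 750 g × 25/8 ÷ 90 g/cup × 16 tbsp/cup ≈ 417 tbsp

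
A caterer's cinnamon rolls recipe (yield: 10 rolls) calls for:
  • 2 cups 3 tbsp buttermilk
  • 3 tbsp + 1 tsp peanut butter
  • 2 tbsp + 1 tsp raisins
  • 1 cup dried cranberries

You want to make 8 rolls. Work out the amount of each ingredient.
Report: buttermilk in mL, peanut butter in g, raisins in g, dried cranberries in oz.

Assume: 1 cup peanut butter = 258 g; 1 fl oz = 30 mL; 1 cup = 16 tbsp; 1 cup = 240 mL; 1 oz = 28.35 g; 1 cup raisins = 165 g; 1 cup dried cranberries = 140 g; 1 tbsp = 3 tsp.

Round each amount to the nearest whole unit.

Scaling factor: 8/10 = 4/5 = 0.8.
buttermilk: (2 cup + 3 tbsp = 2.1875 cup) × 4/5 × 240 mL/cup = 420 mL
peanut butter: (3 tbsp + 1 tsp = 10/3 tbsp) × 4/5 ÷ 16 tbsp/cup × 258 g/cup = 43 g
raisins: (2 tbsp + 1 tsp = 7/3 tbsp) × 4/5 ÷ 16 tbsp/cup × 165 g/cup ≈ 19 g
dried cranberries: 1 cup × 4/5 × 140 g/cup ÷ 28.35 g/oz ≈ 4 oz

buttermilk: 420 mL; peanut butter: 43 g; raisins: 19 g; dried cranberries: 4 oz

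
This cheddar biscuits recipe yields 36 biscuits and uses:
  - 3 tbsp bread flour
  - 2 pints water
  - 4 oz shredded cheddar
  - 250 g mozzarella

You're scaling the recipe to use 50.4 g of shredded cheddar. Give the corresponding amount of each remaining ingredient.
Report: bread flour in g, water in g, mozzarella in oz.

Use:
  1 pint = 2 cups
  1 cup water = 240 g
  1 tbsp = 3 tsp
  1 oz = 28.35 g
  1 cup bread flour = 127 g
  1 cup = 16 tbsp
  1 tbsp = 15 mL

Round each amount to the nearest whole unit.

The original recipe has 113.4 g of shredded cheddar, so the scaling factor is 50.4 ÷ 113.4 = 4/9.
bread flour: 3 tbsp × 4/9 ÷ 16 tbsp/cup × 127 g/cup ≈ 11 g
water: 2 pint × 4/9 × 2 cup/pint × 240 g/cup ≈ 427 g
mozzarella: 250 g × 4/9 ÷ 28.35 g/oz ≈ 4 oz

bread flour: 11 g; water: 427 g; mozzarella: 4 oz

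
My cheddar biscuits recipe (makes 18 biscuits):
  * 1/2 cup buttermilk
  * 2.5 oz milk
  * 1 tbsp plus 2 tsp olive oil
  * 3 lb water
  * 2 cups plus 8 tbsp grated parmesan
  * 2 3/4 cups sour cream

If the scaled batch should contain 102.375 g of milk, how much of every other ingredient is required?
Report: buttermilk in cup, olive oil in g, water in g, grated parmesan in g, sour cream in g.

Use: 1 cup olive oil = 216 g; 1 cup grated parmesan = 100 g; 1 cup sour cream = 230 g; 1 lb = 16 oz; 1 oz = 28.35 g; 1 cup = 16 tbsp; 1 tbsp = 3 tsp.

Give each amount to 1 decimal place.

The original recipe has 70.875 g of milk, so the scaling factor is 102.375 ÷ 70.875 = 13/9.
buttermilk: 0.5 cup × 13/9 ≈ 0.7 cup
olive oil: (1 tbsp + 2 tsp = 5/3 tbsp) × 13/9 ÷ 16 tbsp/cup × 216 g/cup = 32.5 g
water: 3 lb × 13/9 × 16 oz/lb × 28.35 g/oz = 1965.6 g
grated parmesan: (2 cup + 8 tbsp = 2.5 cup) × 13/9 × 100 g/cup ≈ 361.1 g
sour cream: 2.75 cup × 13/9 × 230 g/cup ≈ 913.6 g

buttermilk: 0.7 cup; olive oil: 32.5 g; water: 1965.6 g; grated parmesan: 361.1 g; sour cream: 913.6 g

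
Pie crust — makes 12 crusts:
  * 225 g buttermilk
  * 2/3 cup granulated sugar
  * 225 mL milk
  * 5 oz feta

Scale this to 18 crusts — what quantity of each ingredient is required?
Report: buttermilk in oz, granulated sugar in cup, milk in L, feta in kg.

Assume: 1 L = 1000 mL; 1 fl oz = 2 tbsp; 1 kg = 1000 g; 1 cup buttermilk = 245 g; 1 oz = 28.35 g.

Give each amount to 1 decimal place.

Scaling factor: 18/12 = 3/2 = 1.5.
buttermilk: 225 g × 3/2 ÷ 28.35 g/oz ≈ 11.9 oz
granulated sugar: 2/3 cup × 3/2 = 1.0 cup
milk: 225 mL × 3/2 ÷ 1000 mL/L ≈ 0.3 L
feta: 5 oz × 3/2 × 28.35 g/oz ÷ 1000 g/kg ≈ 0.2 kg

buttermilk: 11.9 oz; granulated sugar: 1.0 cup; milk: 0.3 L; feta: 0.2 kg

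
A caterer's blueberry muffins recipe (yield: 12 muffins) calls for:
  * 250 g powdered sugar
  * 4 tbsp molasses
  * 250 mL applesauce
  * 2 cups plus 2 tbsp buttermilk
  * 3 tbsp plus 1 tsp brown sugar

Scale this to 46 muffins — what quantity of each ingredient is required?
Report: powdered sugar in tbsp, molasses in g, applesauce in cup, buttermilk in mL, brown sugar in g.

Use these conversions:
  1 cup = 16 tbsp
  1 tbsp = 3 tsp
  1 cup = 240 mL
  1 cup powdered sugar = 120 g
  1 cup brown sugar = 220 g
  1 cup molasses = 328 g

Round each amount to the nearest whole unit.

powdered sugar: 128 tbsp; molasses: 314 g; applesauce: 4 cup; buttermilk: 1955 mL; brown sugar: 176 g

Scaling factor: 46/12 = 23/6.
powdered sugar: 250 g × 23/6 ÷ 120 g/cup × 16 tbsp/cup ≈ 128 tbsp
molasses: 4 tbsp × 23/6 ÷ 16 tbsp/cup × 328 g/cup ≈ 314 g
applesauce: 250 mL × 23/6 ÷ 240 mL/cup ≈ 4 cup
buttermilk: (2 cup + 2 tbsp = 2.125 cup) × 23/6 × 240 mL/cup = 1955 mL
brown sugar: (3 tbsp + 1 tsp = 10/3 tbsp) × 23/6 ÷ 16 tbsp/cup × 220 g/cup ≈ 176 g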